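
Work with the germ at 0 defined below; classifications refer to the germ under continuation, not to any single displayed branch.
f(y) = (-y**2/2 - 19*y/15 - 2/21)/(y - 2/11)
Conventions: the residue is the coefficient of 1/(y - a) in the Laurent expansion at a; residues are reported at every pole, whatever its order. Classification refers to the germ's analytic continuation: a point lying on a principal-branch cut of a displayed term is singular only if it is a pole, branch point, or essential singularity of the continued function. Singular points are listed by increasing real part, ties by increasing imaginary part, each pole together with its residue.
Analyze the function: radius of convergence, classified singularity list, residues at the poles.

Radius of convergence at 0: 2/11.
At 2/11: a pole of order 1; residue -4346/12705.

Denominator factor (y - 2/11): pole of order 1 at 2/11, modulus 2/11.
The radius of convergence is the smallest modulus among the singular points: 2/11.
At the order-1 pole 2/11 set g(y) = (y - (2/11))*f(y) = -y**2/2 - 19*y/15 - 2/21.
Simple pole: residue = g(a) at a = 2/11, which is -4346/12705.


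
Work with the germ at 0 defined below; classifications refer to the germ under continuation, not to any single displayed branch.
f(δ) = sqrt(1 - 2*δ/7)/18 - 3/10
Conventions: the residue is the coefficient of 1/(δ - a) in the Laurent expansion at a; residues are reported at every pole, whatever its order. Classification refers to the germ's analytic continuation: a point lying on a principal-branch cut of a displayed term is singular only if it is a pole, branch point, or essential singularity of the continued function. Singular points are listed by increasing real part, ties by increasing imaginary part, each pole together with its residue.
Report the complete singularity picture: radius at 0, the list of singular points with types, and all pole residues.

Radius of convergence at 0: 7/2.
At 7/2: an algebraic (square-root) branch point.

Branch term (1/18)*sqrt(1 - δ/(7/2)): its argument vanishes at δ = 7/2, a square-root branch point, modulus 7/2.
The radius of convergence is the smallest modulus among the singular points: 7/2.


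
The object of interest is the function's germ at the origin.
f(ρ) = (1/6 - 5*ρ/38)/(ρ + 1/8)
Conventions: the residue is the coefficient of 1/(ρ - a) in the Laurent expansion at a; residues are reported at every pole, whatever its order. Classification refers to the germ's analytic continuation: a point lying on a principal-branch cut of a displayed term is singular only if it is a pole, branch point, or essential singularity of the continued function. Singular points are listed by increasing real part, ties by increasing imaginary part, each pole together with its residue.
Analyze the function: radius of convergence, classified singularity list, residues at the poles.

Denominator factor (ρ + 1/8): pole of order 1 at -1/8, modulus 1/8.
The radius of convergence is the smallest modulus among the singular points: 1/8.
At the order-1 pole -1/8 set g(ρ) = (ρ - (-1/8))*f(ρ) = 1/6 - 5*ρ/38.
Simple pole: residue = g(a) at a = -1/8, which is 167/912.

Radius of convergence at 0: 1/8.
At -1/8: a pole of order 1; residue 167/912.


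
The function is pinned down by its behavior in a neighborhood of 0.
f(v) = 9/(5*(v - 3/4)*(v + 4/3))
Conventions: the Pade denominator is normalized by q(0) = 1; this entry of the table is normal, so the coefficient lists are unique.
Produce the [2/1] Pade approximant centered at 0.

The Pade approximant has numerator coefficients [-9/5, 756/965, -1296/965]; denominator coefficients [1, -2359/2316].

Taylor coefficients needed (expand at 0): a_0 = -9/5, a_1 = -21/20, a_2 = -193/80, a_3 = -2359/960.
Write the denominator as Q(v) = 1 + q1*v. Requiring Q*f - P = O(v^4) with deg P <= 2 kills the coefficients of v^3..v^3 in Q*f:
  v^3: a_3 + q1*a_2 = 0, i.e. -2359/960 + (-193/80)*q1 = 0.
Solving this linear system: q1 = -2359/2316.
The numerator is Q*f truncated at degree 2: P0 = a_0 = -9/5; P1 = a_1 + q1*a_0 = 756/965; P2 = a_2 + q1*a_1 = -1296/965.


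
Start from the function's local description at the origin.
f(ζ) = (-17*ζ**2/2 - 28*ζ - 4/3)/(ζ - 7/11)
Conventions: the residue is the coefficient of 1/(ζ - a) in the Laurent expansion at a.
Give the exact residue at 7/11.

At the order-1 pole 7/11 set g(ζ) = (ζ - (7/11))*f(ζ) = -17*ζ**2/2 - 28*ζ - 4/3.
Simple pole: residue = g(a) at a = 7/11, which is -16403/726.

The residue is -16403/726.


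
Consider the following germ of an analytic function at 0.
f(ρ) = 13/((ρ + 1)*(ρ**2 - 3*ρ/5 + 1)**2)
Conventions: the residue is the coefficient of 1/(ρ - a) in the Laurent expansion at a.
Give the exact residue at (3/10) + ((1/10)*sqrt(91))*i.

The residue is (-25/26) - ((425/1274)*sqrt(91))*i.

The factor ρ**2 - 3*ρ/5 + 1 splits as (ρ - a)(ρ - a') with a = (3/10) + ((1/10)*sqrt(91))*i, a' = (3/10) - ((1/10)*sqrt(91))*i. At the order-2 pole a set g(ρ) = (ρ - a)^2*f(ρ) = [13/(ρ + 1)] / (ρ - a')^2.
Order-2 pole: residue = g'(a); g'((3/10) + ((1/10)*sqrt(91))*i) = (-25/26) - ((425/1274)*sqrt(91))*i, so the residue is (-25/26) - ((425/1274)*sqrt(91))*i.


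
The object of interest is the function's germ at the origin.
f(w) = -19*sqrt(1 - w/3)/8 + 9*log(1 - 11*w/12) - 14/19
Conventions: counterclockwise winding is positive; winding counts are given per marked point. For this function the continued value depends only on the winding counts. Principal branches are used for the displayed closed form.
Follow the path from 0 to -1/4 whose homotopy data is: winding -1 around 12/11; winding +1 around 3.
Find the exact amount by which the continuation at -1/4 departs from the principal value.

The rational part is single-valued and drops out of the difference; each branch term changes only by its own monodromy.
(-19/8)*sqrt(1 - w/(3)): winding +1 is odd, the square root flips sign, contributing -2*(-19/8)*sqrt(1 - (-1/4)/(3)) = -2*(-19/8)*sqrt(13/12) = (19/24)*sqrt(39).
(9)*log(1 - w/(12/11)): each positive loop around 12/11 adds 2*pi*i to the log, so winding -1 contributes (9)*(-1)*2*pi*i = -(18)*pi*i.
Summing the contributions at w = -1/4 gives ((19/24)*sqrt(39)) - ((18)*pi)*i.

Continued minus principal equals ((19/24)*sqrt(39)) - ((18)*pi)*i.


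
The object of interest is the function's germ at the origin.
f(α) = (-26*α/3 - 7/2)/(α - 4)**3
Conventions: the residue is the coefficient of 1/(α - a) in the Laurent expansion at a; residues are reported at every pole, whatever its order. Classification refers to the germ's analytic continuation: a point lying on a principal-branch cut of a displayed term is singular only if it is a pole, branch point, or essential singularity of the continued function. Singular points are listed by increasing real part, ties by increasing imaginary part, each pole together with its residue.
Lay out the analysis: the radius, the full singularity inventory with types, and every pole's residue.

Denominator factor (α - 4)^3: pole of order 3 at 4, modulus 4.
The radius of convergence is the smallest modulus among the singular points: 4.
At the order-3 pole 4 set g(α) = (α - (4))^3*f(α) = -26*α/3 - 7/2.
Order-3 pole: residue = g''(a)/2; g''(4) = 0, so the residue is 0.

Radius of convergence at 0: 4.
At 4: a pole of order 3; residue 0.


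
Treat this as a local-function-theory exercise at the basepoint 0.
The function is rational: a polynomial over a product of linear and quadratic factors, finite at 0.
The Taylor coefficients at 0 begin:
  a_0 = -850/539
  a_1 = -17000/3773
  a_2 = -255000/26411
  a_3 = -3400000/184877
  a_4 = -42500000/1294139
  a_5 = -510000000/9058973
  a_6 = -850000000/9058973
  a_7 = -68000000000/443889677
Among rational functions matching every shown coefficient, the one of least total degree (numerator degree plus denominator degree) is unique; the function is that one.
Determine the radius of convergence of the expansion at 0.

The radius of convergence is 7/10.

No rational of total degree below 2 reproduces all 8 coefficients; solving the [0/2] Pade equations on them gives f(σ) = -17/(22*(σ - 7/10)**2), whose expansion matches every shown term.
Denominator factor (σ - 7/10)^2: pole of order 2 at 7/10, modulus 7/10.
The radius of convergence is the smallest modulus among the singular points: 7/10.


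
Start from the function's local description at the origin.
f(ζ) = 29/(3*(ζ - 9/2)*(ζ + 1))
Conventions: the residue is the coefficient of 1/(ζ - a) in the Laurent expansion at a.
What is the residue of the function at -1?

The residue is -58/33.

At the order-1 pole -1 set g(ζ) = (ζ - (-1))*f(ζ) = 29/(3*(ζ - 9/2)).
Simple pole: residue = g(a) at a = -1, which is -58/33.


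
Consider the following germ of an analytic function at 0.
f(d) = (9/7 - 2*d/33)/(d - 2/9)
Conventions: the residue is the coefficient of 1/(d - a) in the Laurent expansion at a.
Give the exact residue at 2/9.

At the order-1 pole 2/9 set g(d) = (d - (2/9))*f(d) = 9/7 - 2*d/33.
Simple pole: residue = g(a) at a = 2/9, which is 2645/2079.

The residue is 2645/2079.


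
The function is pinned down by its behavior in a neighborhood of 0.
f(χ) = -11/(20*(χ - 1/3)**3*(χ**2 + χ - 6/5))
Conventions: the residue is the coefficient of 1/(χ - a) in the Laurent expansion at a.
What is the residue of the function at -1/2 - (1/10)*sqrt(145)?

The factor χ**2 + χ - 6/5 splits as (χ - a)(χ - a') with a = -1/2 - (1/10)*sqrt(145), a' = -1/2 + (1/10)*sqrt(145). At the order-1 pole a set g(χ) = (χ - a)*f(χ) = [-11/(20*(χ - 1/3)**3)] / (χ - a').
Simple pole: residue = g(a) at a = -1/2 - (1/10)*sqrt(145), which is -708345/314432 + (1685475/9118528)*sqrt(145).

The residue is -708345/314432 + (1685475/9118528)*sqrt(145).


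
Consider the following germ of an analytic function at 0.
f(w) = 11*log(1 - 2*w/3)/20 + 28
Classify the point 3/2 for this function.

The term (11/20)*log(1 - w/(3/2)) has argument 1 - 3/2/(3/2) = 0 at 3/2: a logarithmic (infinitely-sheeted) branch point; the remaining terms are analytic or single-valued there.

The point is a logarithmic branch point.


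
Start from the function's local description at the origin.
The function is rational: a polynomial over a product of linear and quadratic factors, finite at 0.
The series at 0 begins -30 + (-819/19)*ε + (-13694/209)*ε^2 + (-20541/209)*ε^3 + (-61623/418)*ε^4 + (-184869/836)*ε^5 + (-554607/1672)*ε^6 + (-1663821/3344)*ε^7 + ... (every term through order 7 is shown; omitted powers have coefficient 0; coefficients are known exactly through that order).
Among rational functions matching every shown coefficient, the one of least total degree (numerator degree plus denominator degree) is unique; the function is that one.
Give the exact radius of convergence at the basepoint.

The radius of convergence is 2/3.

No rational of total degree below 3 reproduces all 8 coefficients; solving the [2/1] Pade equations on them gives f(ε) = (19*ε**2/33 - 24*ε/19 + 20)/(ε - 2/3), whose expansion matches every shown term.
Denominator factor (ε - 2/3): pole of order 1 at 2/3, modulus 2/3.
The radius of convergence is the smallest modulus among the singular points: 2/3.


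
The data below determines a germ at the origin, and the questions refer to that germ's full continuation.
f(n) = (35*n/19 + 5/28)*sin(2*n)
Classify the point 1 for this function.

There is no denominator, hence no pole anywhere.
The factor sin(2*n) is entire.
So the germ continues analytically to 1.

The point is a regular point.


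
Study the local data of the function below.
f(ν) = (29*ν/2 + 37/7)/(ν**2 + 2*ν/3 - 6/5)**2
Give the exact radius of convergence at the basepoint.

Denominator factor (ν**2 + 2*ν/3 - 6/5)^2: discriminant 236/45, real irrational roots -1/3 + (1/15)*sqrt(295) and -1/3 - (1/15)*sqrt(295); poles of order 2, moduli -1/3 + (1/15)*sqrt(295) and 1/3 + (1/15)*sqrt(295).
The radius of convergence is the smallest modulus among the singular points: -1/3 + (1/15)*sqrt(295).

The radius of convergence is -1/3 + (1/15)*sqrt(295).


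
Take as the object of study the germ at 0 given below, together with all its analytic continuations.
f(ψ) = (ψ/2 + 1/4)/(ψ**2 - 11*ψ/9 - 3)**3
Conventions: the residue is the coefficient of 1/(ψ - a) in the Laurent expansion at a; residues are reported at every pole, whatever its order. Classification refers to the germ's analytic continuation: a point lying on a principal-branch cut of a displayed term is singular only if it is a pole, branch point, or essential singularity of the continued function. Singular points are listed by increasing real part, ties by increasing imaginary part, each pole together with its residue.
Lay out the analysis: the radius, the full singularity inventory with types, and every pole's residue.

Denominator factor (ψ**2 - 11*ψ/9 - 3)^3: discriminant 1093/81, real irrational roots 11/18 + (1/18)*sqrt(1093) and 11/18 - (1/18)*sqrt(1093); poles of order 3, moduli 11/18 + (1/18)*sqrt(1093) and -11/18 + (1/18)*sqrt(1093).
The radius of convergence is the smallest modulus among the singular points: -11/18 + (1/18)*sqrt(1093).
The factor ψ**2 - 11*ψ/9 - 3 splits as (ψ - a)(ψ - a') with a = 11/18 - (1/18)*sqrt(1093), a' = 11/18 + (1/18)*sqrt(1093). At the order-3 pole a set g(ψ) = (ψ - a)^3*f(ψ) = [ψ/2 + 1/4] / (ψ - a')^3.
Order-3 pole: residue = g''(a)/2; g''(11/18 - (1/18)*sqrt(1093)) = -(393660/1305751357)*sqrt(1093), so the residue is -(196830/1305751357)*sqrt(1093).
The factor ψ**2 - 11*ψ/9 - 3 splits as (ψ - a)(ψ - a') with a = 11/18 + (1/18)*sqrt(1093), a' = 11/18 - (1/18)*sqrt(1093). At the order-3 pole a set g(ψ) = (ψ - a)^3*f(ψ) = [ψ/2 + 1/4] / (ψ - a')^3.
Order-3 pole: residue = g''(a)/2; g''(11/18 + (1/18)*sqrt(1093)) = (393660/1305751357)*sqrt(1093), so the residue is (196830/1305751357)*sqrt(1093).
List the singular points by increasing real part (a conjugate pair: the negative imaginary part first).

Radius of convergence at 0: -11/18 + (1/18)*sqrt(1093).
At 11/18 - (1/18)*sqrt(1093): a pole of order 3; residue -(196830/1305751357)*sqrt(1093).
At 11/18 + (1/18)*sqrt(1093): a pole of order 3; residue (196830/1305751357)*sqrt(1093).


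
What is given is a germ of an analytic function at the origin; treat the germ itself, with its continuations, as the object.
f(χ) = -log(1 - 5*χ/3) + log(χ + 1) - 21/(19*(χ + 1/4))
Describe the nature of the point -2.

Denominator factors: χ + 1/4 = -7/4 at χ = -2 — none vanishes.
Branch term log(1 - χ/(-1)): argument at -2 is -1, nonzero, so -2 is not its branch point (a point on a principal cut is still regular for the continued germ).
Branch term log(1 - χ/(3/5)): argument at -2 is 13/3, nonzero, so -2 is not its branch point (a point on a principal cut is still regular for the continued germ).
So the germ continues analytically to -2.

The point is a regular point.


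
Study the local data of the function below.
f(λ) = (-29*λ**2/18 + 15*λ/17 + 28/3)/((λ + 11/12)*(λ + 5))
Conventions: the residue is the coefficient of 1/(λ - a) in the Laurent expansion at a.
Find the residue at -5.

The residue is 21638/2499.

At the order-1 pole -5 set g(λ) = (λ - (-5))*f(λ) = (-29*λ**2/18 + 15*λ/17 + 28/3)/(λ + 11/12).
Simple pole: residue = g(a) at a = -5, which is 21638/2499.


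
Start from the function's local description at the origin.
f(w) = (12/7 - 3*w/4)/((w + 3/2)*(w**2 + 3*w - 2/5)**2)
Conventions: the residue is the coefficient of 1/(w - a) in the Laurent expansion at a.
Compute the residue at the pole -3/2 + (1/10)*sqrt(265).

The residue is -75/371 + (15/5618)*sqrt(265).

The factor w**2 + 3*w - 2/5 splits as (w - a)(w - a') with a = -3/2 + (1/10)*sqrt(265), a' = -3/2 - (1/10)*sqrt(265). At the order-2 pole a set g(w) = (w - a)^2*f(w) = [(12/7 - 3*w/4)/(w + 3/2)] / (w - a')^2.
Order-2 pole: residue = g'(a); g'(-3/2 + (1/10)*sqrt(265)) = -75/371 + (15/5618)*sqrt(265), so the residue is -75/371 + (15/5618)*sqrt(265).


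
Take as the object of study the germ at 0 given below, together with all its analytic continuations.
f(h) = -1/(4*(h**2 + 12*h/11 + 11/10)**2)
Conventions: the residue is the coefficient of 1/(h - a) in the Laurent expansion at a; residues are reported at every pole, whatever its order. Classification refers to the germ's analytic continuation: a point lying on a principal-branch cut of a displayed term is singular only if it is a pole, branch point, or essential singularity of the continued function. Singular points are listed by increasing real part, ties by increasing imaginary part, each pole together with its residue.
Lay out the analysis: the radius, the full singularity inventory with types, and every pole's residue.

Denominator factor (h**2 + 12*h/11 + 11/10)^2: discriminant -1942/605, complex-conjugate roots (-6/11) + ((1/110)*sqrt(9710))*i and (-6/11) - ((1/110)*sqrt(9710))*i; poles of order 2, moduli (1/10)*sqrt(110) and (1/10)*sqrt(110).
The radius of convergence is the smallest modulus among the singular points: (1/10)*sqrt(110).
The factor h**2 + 12*h/11 + 11/10 splits as (h - a)(h - a') with a = (-6/11) - ((1/110)*sqrt(9710))*i, a' = (-6/11) + ((1/110)*sqrt(9710))*i. At the order-2 pole a set g(h) = (h - a)^2*f(h) = [-1/4] / (h - a')^2.
Order-2 pole: residue = g'(a); g'((-6/11) - ((1/110)*sqrt(9710))*i) = -((6655/7542728)*sqrt(9710))*i, so the residue is -((6655/7542728)*sqrt(9710))*i.
The factor h**2 + 12*h/11 + 11/10 splits as (h - a)(h - a') with a = (-6/11) + ((1/110)*sqrt(9710))*i, a' = (-6/11) - ((1/110)*sqrt(9710))*i. At the order-2 pole a set g(h) = (h - a)^2*f(h) = [-1/4] / (h - a')^2.
Order-2 pole: residue = g'(a); g'((-6/11) + ((1/110)*sqrt(9710))*i) = ((6655/7542728)*sqrt(9710))*i, so the residue is ((6655/7542728)*sqrt(9710))*i.
List the singular points by increasing real part (a conjugate pair: the negative imaginary part first).

Radius of convergence at 0: (1/10)*sqrt(110).
At (-6/11) - ((1/110)*sqrt(9710))*i: a pole of order 2; residue -((6655/7542728)*sqrt(9710))*i.
At (-6/11) + ((1/110)*sqrt(9710))*i: a pole of order 2; residue ((6655/7542728)*sqrt(9710))*i.


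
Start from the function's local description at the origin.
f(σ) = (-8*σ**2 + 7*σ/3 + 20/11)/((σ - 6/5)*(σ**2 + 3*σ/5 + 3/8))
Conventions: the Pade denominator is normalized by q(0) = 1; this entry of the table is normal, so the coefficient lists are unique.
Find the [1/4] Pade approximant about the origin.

Taylor coefficients needed (expand at 0): a_0 = -400/99, a_1 = -620/297, a_2 = 2006/81, a_3 = -336559/13365, a_4 = -7358743/400950, a_5 = 1235101889/12028500.
Write the denominator as Q(σ) = 1 + q1*σ + q2*σ^2 + q3*σ^3 + q4*σ^4. Requiring Q*f - P = O(σ^6) with deg P <= 1 kills the coefficients of σ^2..σ^5 in Q*f:
  σ^2: a_2 + q1*a_1 + q2*a_0 = 0, i.e. 2006/81 + (-620/297)*q1 + (-400/99)*q2 = 0.
  σ^3: a_3 + q1*a_2 + q2*a_1 + q3*a_0 = 0, i.e. -336559/13365 + (2006/81)*q1 + (-620/297)*q2 + (-400/99)*q3 = 0.
  σ^4: a_4 + q1*a_3 + q2*a_2 + q3*a_1 + q4*a_0 = 0, i.e. -7358743/400950 + (-336559/13365)*q1 + (2006/81)*q2 + (-620/297)*q3 + (-400/99)*q4 = 0.
  σ^5: a_5 + q1*a_4 + q2*a_3 + q3*a_2 + q4*a_1 = 0, i.e. 1235101889/12028500 + (-7358743/400950)*q1 + (-336559/13365)*q2 + (2006/81)*q3 + (-620/297)*q4 = 0.
Solving this linear system: q1 = 3180223079/1571031390, q2 = 3993217184/785515695, q3 = 8362660124/2356547085, q4 = 9557325856/785515695.
The numerator is Q*f truncated at degree 1: P0 = a_0 = -400/99; P1 = a_1 + q1*a_0 = -159676905220/15553210761.

The Pade approximant has numerator coefficients [-400/99, -159676905220/15553210761]; denominator coefficients [1, 3180223079/1571031390, 3993217184/785515695, 8362660124/2356547085, 9557325856/785515695].


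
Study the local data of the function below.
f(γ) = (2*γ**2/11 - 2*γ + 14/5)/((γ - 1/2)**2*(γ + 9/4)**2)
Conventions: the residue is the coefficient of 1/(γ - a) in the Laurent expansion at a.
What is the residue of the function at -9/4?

The residue is 30592/73205.

At the order-2 pole -9/4 set g(γ) = (γ - (-9/4))^2*f(γ) = (2*γ**2/11 - 2*γ + 14/5)/(γ - 1/2)**2.
Order-2 pole: residue = g'(a); g'(-9/4) = 30592/73205, so the residue is 30592/73205.


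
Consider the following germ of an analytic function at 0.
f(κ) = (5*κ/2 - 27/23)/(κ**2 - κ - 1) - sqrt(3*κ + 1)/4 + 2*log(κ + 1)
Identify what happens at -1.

The term (2)*log(1 - κ/(-1)) has argument 1 - -1/(-1) = 0 at -1: a logarithmic (infinitely-sheeted) branch point; the remaining terms are analytic or single-valued there.

The point is a logarithmic branch point.


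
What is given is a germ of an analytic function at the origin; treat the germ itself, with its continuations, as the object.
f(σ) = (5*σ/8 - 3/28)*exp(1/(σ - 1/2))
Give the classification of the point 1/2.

The point is an essential singularity.

The exponent 1/(σ - (1/2)) has a pole at 1/2, so exp(1/(σ - (1/2))) takes every nonzero value near it: an essential singularity (not a pole of any order).


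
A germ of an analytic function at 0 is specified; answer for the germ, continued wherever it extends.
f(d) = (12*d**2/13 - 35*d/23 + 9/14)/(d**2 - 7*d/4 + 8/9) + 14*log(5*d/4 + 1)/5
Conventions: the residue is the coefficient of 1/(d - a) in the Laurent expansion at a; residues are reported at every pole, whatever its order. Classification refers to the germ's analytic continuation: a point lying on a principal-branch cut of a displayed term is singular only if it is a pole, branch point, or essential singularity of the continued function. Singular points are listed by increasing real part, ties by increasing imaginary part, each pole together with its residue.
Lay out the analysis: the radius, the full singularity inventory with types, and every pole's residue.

Radius of convergence at 0: 4/5.
At -4/5: a logarithmic branch point.
At (7/8) - ((1/24)*sqrt(71))*i: a pole of order 1; residue (14/299) - ((2404/148603)*sqrt(71))*i.
At (7/8) + ((1/24)*sqrt(71))*i: a pole of order 1; residue (14/299) + ((2404/148603)*sqrt(71))*i.

Denominator factor (d**2 - 7*d/4 + 8/9): discriminant -71/144, complex-conjugate roots (7/8) + ((1/24)*sqrt(71))*i and (7/8) - ((1/24)*sqrt(71))*i; poles of order 1, moduli (2/3)*sqrt(2) and (2/3)*sqrt(2).
Branch term (14/5)*log(1 - d/(-4/5)): its argument vanishes at d = -4/5, a logarithmic branch point, modulus 4/5.
The radius of convergence is the smallest modulus among the singular points: 4/5.
The branch term is analytic at (7/8) - ((1/24)*sqrt(71))*i and contributes nothing to the residue; only the rational part matters.
The factor d**2 - 7*d/4 + 8/9 splits as (d - a)(d - a') with a = (7/8) - ((1/24)*sqrt(71))*i, a' = (7/8) + ((1/24)*sqrt(71))*i. At the order-1 pole a set g(d) = (d - a)*(rational part) = [12*d**2/13 - 35*d/23 + 9/14] / (d - a').
Simple pole: residue = g(a) at a = (7/8) - ((1/24)*sqrt(71))*i, which is (14/299) - ((2404/148603)*sqrt(71))*i.
The branch term is analytic at (7/8) + ((1/24)*sqrt(71))*i and contributes nothing to the residue; only the rational part matters.
The factor d**2 - 7*d/4 + 8/9 splits as (d - a)(d - a') with a = (7/8) + ((1/24)*sqrt(71))*i, a' = (7/8) - ((1/24)*sqrt(71))*i. At the order-1 pole a set g(d) = (d - a)*(rational part) = [12*d**2/13 - 35*d/23 + 9/14] / (d - a').
Simple pole: residue = g(a) at a = (7/8) + ((1/24)*sqrt(71))*i, which is (14/299) + ((2404/148603)*sqrt(71))*i.
List the singular points by increasing real part (a conjugate pair: the negative imaginary part first).


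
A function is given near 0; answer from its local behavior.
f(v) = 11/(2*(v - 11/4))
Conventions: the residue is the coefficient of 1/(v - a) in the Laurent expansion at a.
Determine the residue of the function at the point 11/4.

The residue is 11/2.

At the order-1 pole 11/4 set g(v) = (v - (11/4))*f(v) = 11/2.
Simple pole: residue = g(a) at a = 11/4, which is 11/2.


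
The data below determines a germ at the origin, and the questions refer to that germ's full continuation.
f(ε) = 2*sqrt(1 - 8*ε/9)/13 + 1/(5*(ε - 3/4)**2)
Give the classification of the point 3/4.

The point is a pole of order 2.

The denominator factor ε - 3/4 vanishes at 3/4 and appears to the power 2; the numerator there equals 1/5, nonzero, and no other factor vanishes.
The branch terms are analytic at this point.
Hence a pole whose order is the multiplicity, 2.


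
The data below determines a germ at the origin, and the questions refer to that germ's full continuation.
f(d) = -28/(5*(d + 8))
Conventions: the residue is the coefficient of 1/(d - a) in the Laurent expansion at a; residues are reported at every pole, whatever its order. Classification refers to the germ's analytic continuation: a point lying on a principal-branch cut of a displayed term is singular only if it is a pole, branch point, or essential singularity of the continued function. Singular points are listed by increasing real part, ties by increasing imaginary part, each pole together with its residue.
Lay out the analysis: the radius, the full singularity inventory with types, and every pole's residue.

Radius of convergence at 0: 8.
At -8: a pole of order 1; residue -28/5.

Denominator factor (d + 8): pole of order 1 at -8, modulus 8.
The radius of convergence is the smallest modulus among the singular points: 8.
At the order-1 pole -8 set g(d) = (d - (-8))*f(d) = -28/5.
Simple pole: residue = g(a) at a = -8, which is -28/5.


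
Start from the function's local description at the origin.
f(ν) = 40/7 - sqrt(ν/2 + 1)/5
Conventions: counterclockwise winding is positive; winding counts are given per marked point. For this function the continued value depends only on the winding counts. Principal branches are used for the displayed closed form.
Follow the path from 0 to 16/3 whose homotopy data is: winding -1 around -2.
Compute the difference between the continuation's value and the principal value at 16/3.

The rational part is single-valued and drops out of the difference; each branch term changes only by its own monodromy.
(-1/5)*sqrt(1 - ν/(-2)): winding -1 is odd, the square root flips sign, contributing -2*(-1/5)*sqrt(1 - (16/3)/(-2)) = -2*(-1/5)*sqrt(11/3) = (2/15)*sqrt(33).
Summing the contributions at ν = 16/3 gives (2/15)*sqrt(33).

Continued minus principal equals (2/15)*sqrt(33).


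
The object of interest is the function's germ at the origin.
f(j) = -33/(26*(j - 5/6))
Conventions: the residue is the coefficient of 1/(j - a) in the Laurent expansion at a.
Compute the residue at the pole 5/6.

The residue is -33/26.

At the order-1 pole 5/6 set g(j) = (j - (5/6))*f(j) = -33/26.
Simple pole: residue = g(a) at a = 5/6, which is -33/26.


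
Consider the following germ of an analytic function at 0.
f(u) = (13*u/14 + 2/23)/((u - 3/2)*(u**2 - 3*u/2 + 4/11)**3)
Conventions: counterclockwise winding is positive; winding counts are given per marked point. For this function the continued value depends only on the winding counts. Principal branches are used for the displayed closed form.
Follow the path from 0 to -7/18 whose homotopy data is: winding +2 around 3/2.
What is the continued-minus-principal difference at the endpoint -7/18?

The function is rational, hence single-valued: continuing it around any pole returns the same value, so the difference is 0.

Continued minus principal equals 0.


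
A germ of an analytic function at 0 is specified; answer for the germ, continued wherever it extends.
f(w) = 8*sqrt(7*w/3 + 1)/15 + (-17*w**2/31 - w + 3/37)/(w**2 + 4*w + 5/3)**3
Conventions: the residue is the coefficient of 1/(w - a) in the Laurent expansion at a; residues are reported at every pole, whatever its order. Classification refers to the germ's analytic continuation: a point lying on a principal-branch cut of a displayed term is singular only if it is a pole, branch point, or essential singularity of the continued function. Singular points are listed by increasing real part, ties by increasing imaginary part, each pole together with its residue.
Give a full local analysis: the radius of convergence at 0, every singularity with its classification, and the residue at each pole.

Radius of convergence at 0: 3/7.
At -2 - (1/3)*sqrt(21): a pole of order 3; residue -(4863/3147368)*sqrt(21).
At -2 + (1/3)*sqrt(21): a pole of order 3; residue (4863/3147368)*sqrt(21).
At -3/7: an algebraic (square-root) branch point.


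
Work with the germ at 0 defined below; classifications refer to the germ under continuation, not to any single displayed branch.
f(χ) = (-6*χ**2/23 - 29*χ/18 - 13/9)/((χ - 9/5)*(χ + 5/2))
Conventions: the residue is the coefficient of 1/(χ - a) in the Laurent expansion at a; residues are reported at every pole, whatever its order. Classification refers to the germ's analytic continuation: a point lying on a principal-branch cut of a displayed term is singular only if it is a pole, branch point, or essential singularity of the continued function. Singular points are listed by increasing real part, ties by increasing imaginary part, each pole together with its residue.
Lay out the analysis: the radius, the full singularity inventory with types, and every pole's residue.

Denominator factor (χ + 5/2): pole of order 1 at -5/2, modulus 5/2.
Denominator factor (χ - 9/5): pole of order 1 at 9/5, modulus 9/5.
The radius of convergence is the smallest modulus among the singular points: 9/5.
At the order-1 pole -5/2 set g(χ) = (χ - (-5/2))*f(χ) = (-6*χ**2/23 - 29*χ/18 - 13/9)/(χ - 9/5).
Simple pole: residue = g(a) at a = -5/2, which is -1315/5934.
At the order-1 pole 9/5 set g(χ) = (χ - (9/5))*f(χ) = (-6*χ**2/23 - 29*χ/18 - 13/9)/(χ + 5/2).
Simple pole: residue = g(a) at a = 9/5, which is -53713/44505.
List the singular points by increasing real part (a conjugate pair: the negative imaginary part first).

Radius of convergence at 0: 9/5.
At -5/2: a pole of order 1; residue -1315/5934.
At 9/5: a pole of order 1; residue -53713/44505.


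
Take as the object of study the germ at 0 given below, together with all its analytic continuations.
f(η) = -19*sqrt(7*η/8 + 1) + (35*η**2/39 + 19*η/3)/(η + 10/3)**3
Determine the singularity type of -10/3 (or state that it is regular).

The denominator factor η + 10/3 vanishes at -10/3 and appears to the power 3; the numerator there equals -3910/351, nonzero, and no other factor vanishes.
The branch terms are analytic at this point.
Hence a pole whose order is the multiplicity, 3.

The point is a pole of order 3.


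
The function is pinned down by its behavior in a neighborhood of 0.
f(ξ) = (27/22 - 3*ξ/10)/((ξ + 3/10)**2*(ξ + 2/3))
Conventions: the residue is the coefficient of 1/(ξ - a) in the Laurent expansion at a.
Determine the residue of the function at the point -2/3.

The residue is 14130/1331.

At the order-1 pole -2/3 set g(ξ) = (ξ - (-2/3))*f(ξ) = (27/22 - 3*ξ/10)/(ξ + 3/10)**2.
Simple pole: residue = g(a) at a = -2/3, which is 14130/1331.


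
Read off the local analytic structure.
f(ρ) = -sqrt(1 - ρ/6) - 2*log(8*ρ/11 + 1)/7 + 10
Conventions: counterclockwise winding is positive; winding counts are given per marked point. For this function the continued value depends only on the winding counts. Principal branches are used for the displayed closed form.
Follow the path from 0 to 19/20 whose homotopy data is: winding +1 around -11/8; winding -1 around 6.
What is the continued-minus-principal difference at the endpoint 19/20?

The rational part is single-valued and drops out of the difference; each branch term changes only by its own monodromy.
(-2/7)*log(1 - ρ/(-11/8)): each positive loop around -11/8 adds 2*pi*i to the log, so winding +1 contributes (-2/7)*(1)*2*pi*i = -(4/7)*pi*i.
(-1)*sqrt(1 - ρ/(6)): winding -1 is odd, the square root flips sign, contributing -2*(-1)*sqrt(1 - (19/20)/(6)) = -2*(-1)*sqrt(101/120) = (1/30)*sqrt(3030).
Summing the contributions at ρ = 19/20 gives ((1/30)*sqrt(3030)) - ((4/7)*pi)*i.

Continued minus principal equals ((1/30)*sqrt(3030)) - ((4/7)*pi)*i.


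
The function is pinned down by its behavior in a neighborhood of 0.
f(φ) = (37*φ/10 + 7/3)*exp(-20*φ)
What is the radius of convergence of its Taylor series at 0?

The factor exp(-20*φ) is entire and contributes no finite singular point.
The polynomial part has no poles.
No finite singular points: the Taylor series at 0 converges everywhere.

The radius of convergence is infinite.


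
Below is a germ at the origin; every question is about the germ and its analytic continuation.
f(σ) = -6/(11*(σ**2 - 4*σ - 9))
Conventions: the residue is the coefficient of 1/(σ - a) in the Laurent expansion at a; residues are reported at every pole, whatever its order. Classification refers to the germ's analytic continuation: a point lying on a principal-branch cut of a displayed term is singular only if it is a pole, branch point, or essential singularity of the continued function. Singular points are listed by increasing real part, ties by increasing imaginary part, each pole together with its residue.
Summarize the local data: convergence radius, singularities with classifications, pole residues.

Radius of convergence at 0: -2 + sqrt(13).
At 2 - sqrt(13): a pole of order 1; residue (3/143)*sqrt(13).
At 2 + sqrt(13): a pole of order 1; residue -(3/143)*sqrt(13).

Denominator factor (σ**2 - 4*σ - 9): discriminant 52, real irrational roots 2 + sqrt(13) and 2 - sqrt(13); poles of order 1, moduli 2 + sqrt(13) and -2 + sqrt(13).
The radius of convergence is the smallest modulus among the singular points: -2 + sqrt(13).
The factor σ**2 - 4*σ - 9 splits as (σ - a)(σ - a') with a = 2 - sqrt(13), a' = 2 + sqrt(13). At the order-1 pole a set g(σ) = (σ - a)*f(σ) = [-6/11] / (σ - a').
Simple pole: residue = g(a) at a = 2 - sqrt(13), which is (3/143)*sqrt(13).
The factor σ**2 - 4*σ - 9 splits as (σ - a)(σ - a') with a = 2 + sqrt(13), a' = 2 - sqrt(13). At the order-1 pole a set g(σ) = (σ - a)*f(σ) = [-6/11] / (σ - a').
Simple pole: residue = g(a) at a = 2 + sqrt(13), which is -(3/143)*sqrt(13).
List the singular points by increasing real part (a conjugate pair: the negative imaginary part first).


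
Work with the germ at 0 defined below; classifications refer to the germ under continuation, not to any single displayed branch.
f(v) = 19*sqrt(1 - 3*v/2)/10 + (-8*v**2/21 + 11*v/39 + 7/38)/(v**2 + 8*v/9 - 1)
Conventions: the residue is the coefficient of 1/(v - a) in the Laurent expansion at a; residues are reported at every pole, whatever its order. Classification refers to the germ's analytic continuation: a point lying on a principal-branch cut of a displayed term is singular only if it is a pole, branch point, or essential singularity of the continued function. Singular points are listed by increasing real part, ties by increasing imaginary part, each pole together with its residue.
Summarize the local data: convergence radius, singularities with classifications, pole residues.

Radius of convergence at 0: -4/9 + (1/9)*sqrt(97).
At -4/9 - (1/9)*sqrt(97): a pole of order 1; residue 1525/4914 + (397121/18113004)*sqrt(97).
At -4/9 + (1/9)*sqrt(97): a pole of order 1; residue 1525/4914 - (397121/18113004)*sqrt(97).
At 2/3: an algebraic (square-root) branch point.


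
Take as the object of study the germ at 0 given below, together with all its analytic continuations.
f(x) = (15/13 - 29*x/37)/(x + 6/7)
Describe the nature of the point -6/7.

The denominator factor x + 6/7 vanishes at -6/7 and appears to the power 1; the numerator there equals 6147/3367, nonzero, and no other factor vanishes.
Hence a pole whose order is the multiplicity, 1.

The point is a pole of order 1.


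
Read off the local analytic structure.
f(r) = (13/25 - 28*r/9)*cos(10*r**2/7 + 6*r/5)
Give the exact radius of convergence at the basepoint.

The factor cos(10*r**2/7 + 6*r/5) is entire and contributes no finite singular point.
The polynomial part has no poles.
No finite singular points: the Taylor series at 0 converges everywhere.

The radius of convergence is infinite.


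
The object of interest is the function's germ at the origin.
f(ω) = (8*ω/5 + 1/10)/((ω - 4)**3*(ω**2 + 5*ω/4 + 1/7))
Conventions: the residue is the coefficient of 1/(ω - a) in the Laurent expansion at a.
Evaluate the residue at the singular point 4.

At the order-3 pole 4 set g(ω) = (ω - (4))^3*f(ω) = (8*ω/5 + 1/10)/(ω**2 + 5*ω/4 + 1/7).
Order-3 pole: residue = g''(a)/2; g''(4) = 156947/7009280, so the residue is 156947/14018560.

The residue is 156947/14018560.


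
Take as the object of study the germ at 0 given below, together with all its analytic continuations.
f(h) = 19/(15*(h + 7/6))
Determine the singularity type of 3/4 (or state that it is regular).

The point is a regular point.

Denominator factors: h + 7/6 = 23/12 at h = 3/4 — none vanishes.
So the germ continues analytically to 3/4.


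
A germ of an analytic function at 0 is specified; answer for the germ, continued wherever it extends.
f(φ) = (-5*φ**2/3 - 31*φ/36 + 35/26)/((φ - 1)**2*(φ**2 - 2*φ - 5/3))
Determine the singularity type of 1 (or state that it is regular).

The denominator factor φ - 1 vanishes at 1 and appears to the power 2; the numerator there equals -553/468, nonzero, and no other factor vanishes.
Hence a pole whose order is the multiplicity, 2.

The point is a pole of order 2.


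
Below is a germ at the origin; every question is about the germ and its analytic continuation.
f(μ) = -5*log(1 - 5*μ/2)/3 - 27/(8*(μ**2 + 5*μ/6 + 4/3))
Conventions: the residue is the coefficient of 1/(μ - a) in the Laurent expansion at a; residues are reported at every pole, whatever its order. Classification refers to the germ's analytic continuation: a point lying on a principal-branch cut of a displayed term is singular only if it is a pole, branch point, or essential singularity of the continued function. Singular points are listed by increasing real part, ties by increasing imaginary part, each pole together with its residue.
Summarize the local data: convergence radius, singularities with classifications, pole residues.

Denominator factor (μ**2 + 5*μ/6 + 4/3): discriminant -167/36, complex-conjugate roots (-5/12) + ((1/12)*sqrt(167))*i and (-5/12) - ((1/12)*sqrt(167))*i; poles of order 1, moduli (2/3)*sqrt(3) and (2/3)*sqrt(3).
Branch term (-5/3)*log(1 - μ/(2/5)): its argument vanishes at μ = 2/5, a logarithmic branch point, modulus 2/5.
The radius of convergence is the smallest modulus among the singular points: 2/5.
The branch term is analytic at (-5/12) - ((1/12)*sqrt(167))*i and contributes nothing to the residue; only the rational part matters.
The factor μ**2 + 5*μ/6 + 4/3 splits as (μ - a)(μ - a') with a = (-5/12) - ((1/12)*sqrt(167))*i, a' = (-5/12) + ((1/12)*sqrt(167))*i. At the order-1 pole a set g(μ) = (μ - a)*(rational part) = [-27/8] / (μ - a').
Simple pole: residue = g(a) at a = (-5/12) - ((1/12)*sqrt(167))*i, which is -((81/668)*sqrt(167))*i.
The branch term is analytic at (-5/12) + ((1/12)*sqrt(167))*i and contributes nothing to the residue; only the rational part matters.
The factor μ**2 + 5*μ/6 + 4/3 splits as (μ - a)(μ - a') with a = (-5/12) + ((1/12)*sqrt(167))*i, a' = (-5/12) - ((1/12)*sqrt(167))*i. At the order-1 pole a set g(μ) = (μ - a)*(rational part) = [-27/8] / (μ - a').
Simple pole: residue = g(a) at a = (-5/12) + ((1/12)*sqrt(167))*i, which is ((81/668)*sqrt(167))*i.
List the singular points by increasing real part (a conjugate pair: the negative imaginary part first).

Radius of convergence at 0: 2/5.
At (-5/12) - ((1/12)*sqrt(167))*i: a pole of order 1; residue -((81/668)*sqrt(167))*i.
At (-5/12) + ((1/12)*sqrt(167))*i: a pole of order 1; residue ((81/668)*sqrt(167))*i.
At 2/5: a logarithmic branch point.


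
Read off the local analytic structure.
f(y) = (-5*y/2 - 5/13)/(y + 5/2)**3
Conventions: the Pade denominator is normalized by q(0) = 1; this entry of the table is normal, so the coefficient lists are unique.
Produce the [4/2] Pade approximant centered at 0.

Taylor coefficients needed (expand at 0): a_0 = -8/325, a_1 = -212/1625, a_2 = 1368/8125, a_3 = -224/1625, a_4 = 3776/40625, a_5 = -57024/1015625, a_6 = 160384/5078125.
Write the denominator as Q(y) = 1 + q1*y + q2*y^2. Requiring Q*f - P = O(y^7) with deg P <= 4 kills the coefficients of y^5..y^6 in Q*f:
  y^5: a_5 + q1*a_4 + q2*a_3 = 0, i.e. -57024/1015625 + (3776/40625)*q1 + (-224/1625)*q2 = 0.
  y^6: a_6 + q1*a_5 + q2*a_4 = 0, i.e. 160384/5078125 + (-57024/1015625)*q1 + (3776/40625)*q2 = 0.
Solving this linear system: q1 = 17428/18125, q2 = 109222/453125.
The numerator is Q*f truncated at degree 4: P0 = a_0 = -8/325; P1 = a_1 + q1*a_0 = -907924/5890625; P2 = a_2 + q1*a_1 + q2*a_0 = 5447544/147265625; P3 = a_3 + q1*a_2 + q2*a_1 = -5447544/736328125; P4 = a_4 + q1*a_3 + q2*a_2 = 3631696/3681640625.

The Pade approximant has numerator coefficients [-8/325, -907924/5890625, 5447544/147265625, -5447544/736328125, 3631696/3681640625]; denominator coefficients [1, 17428/18125, 109222/453125].
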